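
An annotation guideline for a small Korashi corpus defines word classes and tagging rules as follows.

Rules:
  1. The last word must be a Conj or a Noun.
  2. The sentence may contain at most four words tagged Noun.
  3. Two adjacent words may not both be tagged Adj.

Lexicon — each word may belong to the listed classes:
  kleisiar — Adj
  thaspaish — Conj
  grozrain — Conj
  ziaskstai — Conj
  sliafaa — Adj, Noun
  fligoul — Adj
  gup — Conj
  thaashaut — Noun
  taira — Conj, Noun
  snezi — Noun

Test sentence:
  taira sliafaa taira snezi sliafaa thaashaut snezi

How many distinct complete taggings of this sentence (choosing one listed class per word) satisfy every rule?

Candidates per position — 1:taira {Conj,Noun}; 2:sliafaa {Adj,Noun}; 3:taira {Conj,Noun}; 4:snezi {Noun}; 5:sliafaa {Adj,Noun}; 6:thaashaut {Noun}; 7:snezi {Noun}.
There are 16 candidate sequences in total.
The sequences that satisfy every rule: Conj Adj Conj Noun Adj Noun Noun; Conj Adj Conj Noun Noun Noun Noun; Conj Adj Noun Noun Adj Noun Noun; Conj Noun Conj Noun Adj Noun Noun; Noun Adj Conj Noun Adj Noun Noun.
Count = 5.

5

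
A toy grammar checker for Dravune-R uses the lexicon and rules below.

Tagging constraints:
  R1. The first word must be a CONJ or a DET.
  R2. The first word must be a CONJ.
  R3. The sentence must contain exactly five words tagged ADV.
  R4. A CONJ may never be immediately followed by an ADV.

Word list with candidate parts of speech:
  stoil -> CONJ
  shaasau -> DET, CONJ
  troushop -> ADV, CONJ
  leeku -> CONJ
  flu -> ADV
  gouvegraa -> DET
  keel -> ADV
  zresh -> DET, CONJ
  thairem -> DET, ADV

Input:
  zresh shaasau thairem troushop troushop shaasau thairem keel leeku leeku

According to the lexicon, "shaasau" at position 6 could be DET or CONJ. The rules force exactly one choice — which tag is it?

Candidates per position — 1:zresh {DET,CONJ}; 2:shaasau {DET,CONJ}; 3:thairem {DET,ADV}; 4:troushop {ADV,CONJ}; 5:troushop {ADV,CONJ}; 6:shaasau {DET,CONJ}; 7:thairem {DET,ADV}; 8:keel {ADV}; 9:leeku {CONJ}; 10:leeku {CONJ}.
At position 1, choosing DET makes rule 2 impossible to satisfy; hence CONJ.
At position 3, choosing DET makes rule 3 impossible to satisfy; hence ADV.
At position 4, choosing CONJ makes rule 3 impossible to satisfy; hence ADV.
At position 5, choosing CONJ makes rule 3 impossible to satisfy; hence ADV.
At position 7, choosing DET makes rule 3 impossible to satisfy; hence ADV.
At position 2, choosing CONJ makes rule 4 impossible to satisfy; hence DET.
At position 6, choosing CONJ makes rule 4 impossible to satisfy; hence DET.
The only consistent sequence is: CONJ DET ADV ADV ADV DET ADV ADV CONJ CONJ.
Checking: rule 1 ✓; rule 2 ✓; rule 3 ✓; rule 4 ✓.

DET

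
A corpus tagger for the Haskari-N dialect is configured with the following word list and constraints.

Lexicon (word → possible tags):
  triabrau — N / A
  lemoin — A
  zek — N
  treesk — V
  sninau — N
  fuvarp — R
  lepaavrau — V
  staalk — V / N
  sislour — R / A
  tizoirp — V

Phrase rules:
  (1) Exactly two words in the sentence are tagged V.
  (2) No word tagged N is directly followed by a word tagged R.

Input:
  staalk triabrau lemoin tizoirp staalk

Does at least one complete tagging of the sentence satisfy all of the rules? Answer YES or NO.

Candidates per position — 1:staalk {V,N}; 2:triabrau {N,A}; 3:lemoin {A}; 4:tizoirp {V}; 5:staalk {V,N}.
One satisfying assignment: N N A V V.
Verifying each rule — rule 1 satisfied; rule 2 satisfied.

YES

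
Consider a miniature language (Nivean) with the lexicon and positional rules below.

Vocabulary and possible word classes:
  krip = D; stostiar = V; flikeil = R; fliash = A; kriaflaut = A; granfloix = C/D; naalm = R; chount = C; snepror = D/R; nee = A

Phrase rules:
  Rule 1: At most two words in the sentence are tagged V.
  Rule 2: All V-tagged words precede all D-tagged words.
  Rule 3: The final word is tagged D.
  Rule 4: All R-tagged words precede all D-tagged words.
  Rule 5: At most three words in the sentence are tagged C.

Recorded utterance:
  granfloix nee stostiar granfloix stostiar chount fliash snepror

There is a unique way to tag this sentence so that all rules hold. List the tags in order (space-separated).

C A V C V C A D

Candidates per position — 1:granfloix {C,D}; 2:nee {A}; 3:stostiar {V}; 4:granfloix {C,D}; 5:stostiar {V}; 6:chount {C}; 7:fliash {A}; 8:snepror {D,R}.
Position 1: tagging it D would leave rule 2 unsatisfiable, so it must be C.
Position 4: tagging it D would leave rule 2 unsatisfiable, so it must be C.
Position 8: tagging it R would leave rule 3 unsatisfiable, so it must be D.
That leaves exactly one tagging: C A V C V C A D.
Checking: rule 1 satisfied; rule 2 satisfied; rule 3 satisfied; rule 4 satisfied; rule 5 satisfied.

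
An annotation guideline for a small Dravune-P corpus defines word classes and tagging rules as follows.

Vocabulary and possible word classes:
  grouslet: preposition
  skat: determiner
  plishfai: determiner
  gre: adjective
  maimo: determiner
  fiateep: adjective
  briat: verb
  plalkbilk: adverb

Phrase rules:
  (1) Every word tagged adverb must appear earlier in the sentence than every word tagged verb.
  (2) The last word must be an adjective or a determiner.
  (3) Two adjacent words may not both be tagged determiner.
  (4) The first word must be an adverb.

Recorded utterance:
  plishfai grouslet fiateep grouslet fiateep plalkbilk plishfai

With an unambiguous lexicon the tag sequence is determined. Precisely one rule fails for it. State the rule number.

4

Fixed tagging: determiner preposition adjective preposition adjective adverb determiner.
Rule check: R1 ok, R2 ok, R3 ok, R4 fails.
Only rule 4 fails.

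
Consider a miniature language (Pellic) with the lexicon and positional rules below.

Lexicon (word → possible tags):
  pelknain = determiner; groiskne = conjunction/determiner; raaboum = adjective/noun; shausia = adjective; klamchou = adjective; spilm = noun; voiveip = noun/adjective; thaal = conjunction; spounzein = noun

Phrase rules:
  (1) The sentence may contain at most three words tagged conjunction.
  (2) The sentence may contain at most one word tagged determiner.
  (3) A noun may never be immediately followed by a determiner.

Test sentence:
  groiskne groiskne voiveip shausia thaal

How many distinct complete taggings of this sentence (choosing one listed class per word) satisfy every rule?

6

Candidates per position — 1:groiskne {conjunction,determiner}; 2:groiskne {conjunction,determiner}; 3:voiveip {noun,adjective}; 4:shausia {adjective}; 5:thaal {conjunction}.
There are 8 candidate sequences in total.
Checking each against the rules leaves 6 sequences.
Count = 6.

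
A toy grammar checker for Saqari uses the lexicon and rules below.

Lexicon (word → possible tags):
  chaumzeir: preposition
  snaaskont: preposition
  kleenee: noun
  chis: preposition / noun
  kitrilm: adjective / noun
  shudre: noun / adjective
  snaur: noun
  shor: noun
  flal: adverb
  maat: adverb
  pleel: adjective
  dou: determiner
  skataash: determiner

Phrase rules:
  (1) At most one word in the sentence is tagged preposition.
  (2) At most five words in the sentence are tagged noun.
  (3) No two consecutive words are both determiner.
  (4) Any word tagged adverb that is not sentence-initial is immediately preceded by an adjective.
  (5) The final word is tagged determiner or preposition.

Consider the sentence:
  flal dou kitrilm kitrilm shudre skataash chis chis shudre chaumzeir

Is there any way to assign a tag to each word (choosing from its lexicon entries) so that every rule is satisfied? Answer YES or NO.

Candidates per position — 1:flal {adverb}; 2:dou {determiner}; 3:kitrilm {adjective,noun}; 4:kitrilm {adjective,noun}; 5:shudre {noun,adjective}; 6:skataash {determiner}; 7:chis {preposition,noun}; 8:chis {preposition,noun}; 9:shudre {noun,adjective}; 10:chaumzeir {preposition}.
One satisfying assignment: adverb determiner adjective noun adjective determiner noun noun noun preposition.
Checking: rule 1 ok; rule 2 ok; rule 3 ok; rule 4 ok; rule 5 ok.

YES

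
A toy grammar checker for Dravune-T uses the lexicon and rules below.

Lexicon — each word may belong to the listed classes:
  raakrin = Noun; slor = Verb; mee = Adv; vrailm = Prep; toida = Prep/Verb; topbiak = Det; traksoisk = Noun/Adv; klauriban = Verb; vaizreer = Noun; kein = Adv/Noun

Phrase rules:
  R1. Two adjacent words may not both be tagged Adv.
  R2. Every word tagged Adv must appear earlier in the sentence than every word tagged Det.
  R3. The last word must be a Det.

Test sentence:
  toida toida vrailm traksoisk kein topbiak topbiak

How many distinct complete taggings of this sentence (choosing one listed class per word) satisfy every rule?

Candidates per position — 1:toida {Prep,Verb}; 2:toida {Prep,Verb}; 3:vrailm {Prep}; 4:traksoisk {Noun,Adv}; 5:kein {Adv,Noun}; 6:topbiak {Det}; 7:topbiak {Det}.
There are 16 candidate sequences in total.
Checking each against the rules leaves 12 sequences.
Count = 12.

12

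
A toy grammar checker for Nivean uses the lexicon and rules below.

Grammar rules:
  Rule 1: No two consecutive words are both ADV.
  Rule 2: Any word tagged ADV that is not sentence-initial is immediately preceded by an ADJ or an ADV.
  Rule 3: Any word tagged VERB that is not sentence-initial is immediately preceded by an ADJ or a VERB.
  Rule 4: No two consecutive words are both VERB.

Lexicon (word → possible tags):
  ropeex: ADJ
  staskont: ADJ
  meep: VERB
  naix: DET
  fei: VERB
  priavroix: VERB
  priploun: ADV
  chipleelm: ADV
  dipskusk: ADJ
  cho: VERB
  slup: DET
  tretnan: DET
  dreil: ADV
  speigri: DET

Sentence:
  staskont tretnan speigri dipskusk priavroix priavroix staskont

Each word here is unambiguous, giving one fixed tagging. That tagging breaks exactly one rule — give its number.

4

Fixed tagging: ADJ DET DET ADJ VERB VERB ADJ.
Applying the rules: R1 pass, R2 pass, R3 pass, R4 fail.
Only rule 4 fails.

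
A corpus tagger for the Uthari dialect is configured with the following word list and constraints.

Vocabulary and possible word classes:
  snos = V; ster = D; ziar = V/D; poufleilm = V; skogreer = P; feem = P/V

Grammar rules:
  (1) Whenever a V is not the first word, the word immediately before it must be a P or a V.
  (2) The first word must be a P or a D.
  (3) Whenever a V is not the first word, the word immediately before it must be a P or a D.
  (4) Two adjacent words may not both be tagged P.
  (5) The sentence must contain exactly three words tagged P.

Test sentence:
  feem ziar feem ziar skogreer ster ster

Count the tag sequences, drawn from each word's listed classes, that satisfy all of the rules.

4

Candidates per position — 1:feem {P,V}; 2:ziar {V,D}; 3:feem {P,V}; 4:ziar {V,D}; 5:skogreer {P}; 6:ster {D}; 7:ster {D}.
There are 16 candidate sequences in total.
The sequences that satisfy every rule: P V P V P D D; P V P D P D D; P D P V P D D; P D P D P D D.
Count = 4.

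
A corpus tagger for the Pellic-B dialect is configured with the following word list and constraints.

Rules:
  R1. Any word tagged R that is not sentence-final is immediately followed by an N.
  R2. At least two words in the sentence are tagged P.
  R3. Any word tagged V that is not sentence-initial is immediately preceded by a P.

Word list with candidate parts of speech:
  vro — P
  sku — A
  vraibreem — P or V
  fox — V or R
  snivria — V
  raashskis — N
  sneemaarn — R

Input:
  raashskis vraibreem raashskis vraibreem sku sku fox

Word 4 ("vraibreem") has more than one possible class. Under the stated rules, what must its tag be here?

P

Candidates per position — 1:raashskis {N}; 2:vraibreem {P,V}; 3:raashskis {N}; 4:vraibreem {P,V}; 5:sku {A}; 6:sku {A}; 7:fox {V,R}.
At position 2, choosing V makes rule 2 impossible to satisfy; hence P.
At position 4, choosing V makes rule 2 impossible to satisfy; hence P.
At position 7, choosing V makes rule 3 impossible to satisfy; hence R.
The unique satisfying tagging is: N P N P A A R.
Rule-by-rule: rule 1 ✓; rule 2 ✓; rule 3 ✓.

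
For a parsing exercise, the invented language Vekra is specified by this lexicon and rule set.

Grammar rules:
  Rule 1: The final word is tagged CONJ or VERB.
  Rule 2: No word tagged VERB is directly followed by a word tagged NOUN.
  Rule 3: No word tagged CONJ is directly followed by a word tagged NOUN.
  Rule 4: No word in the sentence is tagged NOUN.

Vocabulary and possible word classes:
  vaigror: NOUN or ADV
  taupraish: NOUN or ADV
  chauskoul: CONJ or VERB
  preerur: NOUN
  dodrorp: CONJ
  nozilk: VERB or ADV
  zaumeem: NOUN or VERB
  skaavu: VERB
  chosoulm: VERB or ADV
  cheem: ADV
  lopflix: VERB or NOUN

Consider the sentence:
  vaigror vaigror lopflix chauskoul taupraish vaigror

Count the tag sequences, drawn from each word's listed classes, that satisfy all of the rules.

0

Candidates per position — 1:vaigror {NOUN,ADV}; 2:vaigror {NOUN,ADV}; 3:lopflix {VERB,NOUN}; 4:chauskoul {CONJ,VERB}; 5:taupraish {NOUN,ADV}; 6:vaigror {NOUN,ADV}.
There are 64 candidate sequences in total.
Rule 1 cannot be satisfied by any choice of tags from the lexicon.
So there is no consistent tagging.
Count = 0.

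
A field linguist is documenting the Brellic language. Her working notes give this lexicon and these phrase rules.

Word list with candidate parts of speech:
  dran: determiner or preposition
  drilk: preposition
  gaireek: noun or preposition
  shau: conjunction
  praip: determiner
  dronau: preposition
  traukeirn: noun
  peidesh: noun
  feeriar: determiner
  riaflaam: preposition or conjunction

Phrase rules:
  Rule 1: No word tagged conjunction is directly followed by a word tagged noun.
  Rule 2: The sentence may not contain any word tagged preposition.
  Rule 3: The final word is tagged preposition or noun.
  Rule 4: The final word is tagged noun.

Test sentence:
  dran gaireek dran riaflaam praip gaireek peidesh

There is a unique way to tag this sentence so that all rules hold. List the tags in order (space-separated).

determiner noun determiner conjunction determiner noun noun

Candidates per position — 1:dran {determiner,preposition}; 2:gaireek {noun,preposition}; 3:dran {determiner,preposition}; 4:riaflaam {preposition,conjunction}; 5:praip {determiner}; 6:gaireek {noun,preposition}; 7:peidesh {noun}.
Word 1 cannot be preposition — rule 2 would then fail for every completion. It is determiner.
Word 2 cannot be preposition — rule 2 would then fail for every completion. It is noun.
Word 3 cannot be preposition — rule 2 would then fail for every completion. It is determiner.
Word 4 cannot be preposition — rule 2 would then fail for every completion. It is conjunction.
Word 6 cannot be preposition — rule 2 would then fail for every completion. It is noun.
So the tagging must be: determiner noun determiner conjunction determiner noun noun.
Verifying each rule — rule 1 holds; rule 2 holds; rule 3 holds; rule 4 holds.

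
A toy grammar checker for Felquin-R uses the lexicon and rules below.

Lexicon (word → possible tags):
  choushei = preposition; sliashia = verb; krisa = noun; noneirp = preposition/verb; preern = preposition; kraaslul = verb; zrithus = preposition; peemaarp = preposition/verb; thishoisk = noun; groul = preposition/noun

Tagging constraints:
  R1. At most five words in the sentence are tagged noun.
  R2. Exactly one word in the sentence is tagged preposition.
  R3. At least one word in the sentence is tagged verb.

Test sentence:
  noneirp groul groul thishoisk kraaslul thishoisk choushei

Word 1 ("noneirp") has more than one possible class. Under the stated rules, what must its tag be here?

Candidates per position — 1:noneirp {preposition,verb}; 2:groul {preposition,noun}; 3:groul {preposition,noun}; 4:thishoisk {noun}; 5:kraaslul {verb}; 6:thishoisk {noun}; 7:choushei {preposition}.
If word 1 were preposition, no tagging could satisfy rule 2; so word 1 is verb.
If word 2 were preposition, no tagging could satisfy rule 2; so word 2 is noun.
If word 3 were preposition, no tagging could satisfy rule 2; so word 3 is noun.
So the tagging must be: verb noun noun noun verb noun preposition.
Check: rule 1 ok; rule 2 ok; rule 3 ok.

verb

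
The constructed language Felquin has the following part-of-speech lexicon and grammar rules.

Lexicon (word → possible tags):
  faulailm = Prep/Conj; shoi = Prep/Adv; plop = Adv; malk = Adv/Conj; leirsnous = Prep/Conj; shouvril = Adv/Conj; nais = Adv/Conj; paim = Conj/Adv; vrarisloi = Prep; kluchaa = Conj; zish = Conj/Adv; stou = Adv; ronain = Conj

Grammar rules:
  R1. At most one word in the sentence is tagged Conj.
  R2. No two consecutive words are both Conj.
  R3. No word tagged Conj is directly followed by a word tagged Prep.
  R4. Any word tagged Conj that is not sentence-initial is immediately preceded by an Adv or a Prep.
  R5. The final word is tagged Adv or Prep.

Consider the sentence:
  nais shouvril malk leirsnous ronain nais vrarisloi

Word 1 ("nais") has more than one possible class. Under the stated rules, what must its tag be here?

Adv

Candidates per position — 1:nais {Adv,Conj}; 2:shouvril {Adv,Conj}; 3:malk {Adv,Conj}; 4:leirsnous {Prep,Conj}; 5:ronain {Conj}; 6:nais {Adv,Conj}; 7:vrarisloi {Prep}.
At position 1, choosing Conj makes rule 1 impossible to satisfy; hence Adv.
At position 2, choosing Conj makes rule 1 impossible to satisfy; hence Adv.
At position 3, choosing Conj makes rule 1 impossible to satisfy; hence Adv.
At position 4, choosing Conj makes rule 1 impossible to satisfy; hence Prep.
At position 6, choosing Conj makes rule 1 impossible to satisfy; hence Adv.
That leaves exactly one tagging: Adv Adv Adv Prep Conj Adv Prep.
Checking: rule 1 satisfied; rule 2 satisfied; rule 3 satisfied; rule 4 satisfied; rule 5 satisfied.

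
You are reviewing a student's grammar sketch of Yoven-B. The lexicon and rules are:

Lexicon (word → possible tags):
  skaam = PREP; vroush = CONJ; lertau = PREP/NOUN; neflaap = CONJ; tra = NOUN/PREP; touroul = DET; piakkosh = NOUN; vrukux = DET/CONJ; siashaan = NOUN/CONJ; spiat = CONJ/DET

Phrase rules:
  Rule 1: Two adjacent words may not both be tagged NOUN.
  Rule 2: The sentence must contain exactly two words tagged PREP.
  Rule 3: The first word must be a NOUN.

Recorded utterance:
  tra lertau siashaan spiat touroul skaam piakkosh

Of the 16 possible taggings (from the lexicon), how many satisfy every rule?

4

Candidates per position — 1:tra {NOUN,PREP}; 2:lertau {PREP,NOUN}; 3:siashaan {NOUN,CONJ}; 4:spiat {CONJ,DET}; 5:touroul {DET}; 6:skaam {PREP}; 7:piakkosh {NOUN}.
There are 16 candidate sequences in total.
The sequences that satisfy every rule: NOUN PREP NOUN CONJ DET PREP NOUN; NOUN PREP NOUN DET DET PREP NOUN; NOUN PREP CONJ CONJ DET PREP NOUN; NOUN PREP CONJ DET DET PREP NOUN.
Count = 4.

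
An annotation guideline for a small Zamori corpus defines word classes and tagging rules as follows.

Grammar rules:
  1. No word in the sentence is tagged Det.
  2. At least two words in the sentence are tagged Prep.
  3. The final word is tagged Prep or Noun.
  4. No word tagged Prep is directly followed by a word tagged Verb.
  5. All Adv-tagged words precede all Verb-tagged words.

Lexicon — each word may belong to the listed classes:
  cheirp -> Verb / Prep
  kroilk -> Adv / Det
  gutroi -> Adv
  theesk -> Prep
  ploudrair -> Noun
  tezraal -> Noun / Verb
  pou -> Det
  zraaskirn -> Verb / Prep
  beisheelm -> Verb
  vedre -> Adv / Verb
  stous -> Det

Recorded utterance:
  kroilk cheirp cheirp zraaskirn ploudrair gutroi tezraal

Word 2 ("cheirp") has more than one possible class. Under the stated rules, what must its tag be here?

Prep

Candidates per position — 1:kroilk {Adv,Det}; 2:cheirp {Verb,Prep}; 3:cheirp {Verb,Prep}; 4:zraaskirn {Verb,Prep}; 5:ploudrair {Noun}; 6:gutroi {Adv}; 7:tezraal {Noun,Verb}.
Word 1 cannot be Det — rule 1 would then fail for every completion. It is Adv.
Word 2 cannot be Verb — rule 5 would then fail for every completion. It is Prep.
Word 3 cannot be Verb — rule 4 would then fail for every completion. It is Prep.
Word 4 cannot be Verb — rule 4 would then fail for every completion. It is Prep.
Word 7 cannot be Verb — rule 3 would then fail for every completion. It is Noun.
The unique satisfying tagging is: Adv Prep Prep Prep Noun Adv Noun.
Verifying each rule — rule 1 satisfied; rule 2 satisfied; rule 3 satisfied; rule 4 satisfied; rule 5 satisfied.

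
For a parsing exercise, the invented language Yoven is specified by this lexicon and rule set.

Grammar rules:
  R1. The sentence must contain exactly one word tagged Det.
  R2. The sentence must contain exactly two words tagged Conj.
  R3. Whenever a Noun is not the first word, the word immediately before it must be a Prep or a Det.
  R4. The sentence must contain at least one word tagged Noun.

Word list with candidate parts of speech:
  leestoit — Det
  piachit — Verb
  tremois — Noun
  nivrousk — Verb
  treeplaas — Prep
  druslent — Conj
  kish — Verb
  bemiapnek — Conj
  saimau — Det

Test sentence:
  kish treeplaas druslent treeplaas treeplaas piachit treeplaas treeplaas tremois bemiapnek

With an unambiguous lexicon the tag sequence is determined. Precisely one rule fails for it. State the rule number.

Fixed tagging: Verb Prep Conj Prep Prep Verb Prep Prep Noun Conj.
Rule check: R1 fail, R2 pass, R3 pass, R4 pass.
Only rule 1 fails.

1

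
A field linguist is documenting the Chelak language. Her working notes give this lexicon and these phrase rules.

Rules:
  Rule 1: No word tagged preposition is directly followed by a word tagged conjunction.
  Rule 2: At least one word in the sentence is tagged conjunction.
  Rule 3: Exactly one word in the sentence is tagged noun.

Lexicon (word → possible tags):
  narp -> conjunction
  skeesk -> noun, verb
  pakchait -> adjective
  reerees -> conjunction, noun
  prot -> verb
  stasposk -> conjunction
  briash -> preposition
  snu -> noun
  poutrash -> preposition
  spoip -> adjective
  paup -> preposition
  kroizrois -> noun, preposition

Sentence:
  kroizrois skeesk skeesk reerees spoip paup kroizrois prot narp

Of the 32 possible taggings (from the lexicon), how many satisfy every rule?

5

Candidates per position — 1:kroizrois {noun,preposition}; 2:skeesk {noun,verb}; 3:skeesk {noun,verb}; 4:reerees {conjunction,noun}; 5:spoip {adjective}; 6:paup {preposition}; 7:kroizrois {noun,preposition}; 8:prot {verb}; 9:narp {conjunction}.
There are 32 candidate sequences in total.
The sequences that satisfy every rule: noun verb verb conjunction adjective preposition preposition verb conjunction; preposition noun verb conjunction adjective preposition preposition verb conjunction; preposition verb noun conjunction adjective preposition preposition verb conjunction; preposition verb verb conjunction adjective preposition noun verb conjunction; preposition verb verb noun adjective preposition preposition verb conjunction.
Count = 5.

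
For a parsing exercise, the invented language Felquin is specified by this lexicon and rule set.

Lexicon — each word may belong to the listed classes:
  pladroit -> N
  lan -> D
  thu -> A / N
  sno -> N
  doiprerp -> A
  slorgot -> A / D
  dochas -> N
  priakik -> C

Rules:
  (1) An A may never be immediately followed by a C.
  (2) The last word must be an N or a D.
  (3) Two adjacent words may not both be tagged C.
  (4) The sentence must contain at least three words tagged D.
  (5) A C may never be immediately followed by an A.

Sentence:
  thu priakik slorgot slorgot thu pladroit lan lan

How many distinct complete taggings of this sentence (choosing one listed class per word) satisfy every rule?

Candidates per position — 1:thu {A,N}; 2:priakik {C}; 3:slorgot {A,D}; 4:slorgot {A,D}; 5:thu {A,N}; 6:pladroit {N}; 7:lan {D}; 8:lan {D}.
There are 16 candidate sequences in total.
The sequences that satisfy every rule: N C D A A N D D; N C D A N N D D; N C D D A N D D; N C D D N N D D.
Count = 4.

4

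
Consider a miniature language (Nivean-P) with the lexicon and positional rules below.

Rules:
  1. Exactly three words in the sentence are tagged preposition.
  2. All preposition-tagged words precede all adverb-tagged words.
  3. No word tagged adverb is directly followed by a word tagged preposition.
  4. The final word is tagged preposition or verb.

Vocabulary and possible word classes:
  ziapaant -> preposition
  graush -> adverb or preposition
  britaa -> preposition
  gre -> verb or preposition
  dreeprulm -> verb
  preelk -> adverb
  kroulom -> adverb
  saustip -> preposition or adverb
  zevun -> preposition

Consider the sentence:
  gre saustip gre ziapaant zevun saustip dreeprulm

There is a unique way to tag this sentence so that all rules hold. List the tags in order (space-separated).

verb preposition verb preposition preposition adverb verb

Candidates per position — 1:gre {verb,preposition}; 2:saustip {preposition,adverb}; 3:gre {verb,preposition}; 4:ziapaant {preposition}; 5:zevun {preposition}; 6:saustip {preposition,adverb}; 7:dreeprulm {verb}.
Position 2: tagging it adverb would leave rule 2 unsatisfiable, so it must be preposition.
Position 3: tagging it preposition would leave rule 1 unsatisfiable, so it must be verb.
Position 6: tagging it preposition would leave rule 1 unsatisfiable, so it must be adverb.
Position 1: tagging it preposition would leave rule 1 unsatisfiable, so it must be verb.
That leaves exactly one tagging: verb preposition verb preposition preposition adverb verb.
Check: rule 1 ok; rule 2 ok; rule 3 ok; rule 4 ok.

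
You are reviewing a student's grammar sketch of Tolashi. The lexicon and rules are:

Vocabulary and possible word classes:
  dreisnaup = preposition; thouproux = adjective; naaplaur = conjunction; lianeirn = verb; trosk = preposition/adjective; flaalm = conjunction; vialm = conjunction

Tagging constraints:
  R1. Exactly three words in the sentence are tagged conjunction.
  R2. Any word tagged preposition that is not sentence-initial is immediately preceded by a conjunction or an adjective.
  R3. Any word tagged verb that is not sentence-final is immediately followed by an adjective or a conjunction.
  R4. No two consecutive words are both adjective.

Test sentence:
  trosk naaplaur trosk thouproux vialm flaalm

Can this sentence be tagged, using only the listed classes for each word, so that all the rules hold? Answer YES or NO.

Candidates per position — 1:trosk {preposition,adjective}; 2:naaplaur {conjunction}; 3:trosk {preposition,adjective}; 4:thouproux {adjective}; 5:vialm {conjunction}; 6:flaalm {conjunction}.
One satisfying assignment: adjective conjunction preposition adjective conjunction conjunction.
Check: rule 1 satisfied; rule 2 satisfied; rule 3 satisfied; rule 4 satisfied.

YES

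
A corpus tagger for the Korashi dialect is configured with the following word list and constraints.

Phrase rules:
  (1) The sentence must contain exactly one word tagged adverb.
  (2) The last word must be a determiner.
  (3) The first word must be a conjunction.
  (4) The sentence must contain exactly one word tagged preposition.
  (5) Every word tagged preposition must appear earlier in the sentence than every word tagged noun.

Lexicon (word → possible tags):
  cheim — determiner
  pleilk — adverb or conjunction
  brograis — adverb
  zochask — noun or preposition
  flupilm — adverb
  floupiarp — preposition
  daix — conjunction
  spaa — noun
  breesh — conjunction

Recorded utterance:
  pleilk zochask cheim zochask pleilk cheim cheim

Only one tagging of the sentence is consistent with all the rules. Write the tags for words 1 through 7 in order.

Candidates per position — 1:pleilk {adverb,conjunction}; 2:zochask {noun,preposition}; 3:cheim {determiner}; 4:zochask {noun,preposition}; 5:pleilk {adverb,conjunction}; 6:cheim {determiner}; 7:cheim {determiner}.
If word 1 were adverb, no tagging could satisfy rule 3; so word 1 is conjunction.
If word 5 were conjunction, no tagging could satisfy rule 1; so word 5 is adverb.
The remaining ambiguous positions (2, 4) are resolved jointly — only one combination satisfies every rule.
The unique satisfying tagging is: conjunction preposition determiner noun adverb determiner determiner.
Check: rule 1 ✓; rule 2 ✓; rule 3 ✓; rule 4 ✓; rule 5 ✓.

conjunction preposition determiner noun adverb determiner determiner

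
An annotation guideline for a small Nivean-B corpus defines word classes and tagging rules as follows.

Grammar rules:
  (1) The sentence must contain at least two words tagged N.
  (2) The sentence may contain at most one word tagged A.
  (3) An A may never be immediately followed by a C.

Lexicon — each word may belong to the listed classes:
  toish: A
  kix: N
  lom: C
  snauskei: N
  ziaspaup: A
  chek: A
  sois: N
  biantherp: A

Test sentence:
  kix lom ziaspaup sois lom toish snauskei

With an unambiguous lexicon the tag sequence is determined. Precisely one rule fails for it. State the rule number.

2

Fixed tagging: N C A N C A N.
Applying the rules: R1 ok, R2 fails, R3 ok.
Only rule 2 fails.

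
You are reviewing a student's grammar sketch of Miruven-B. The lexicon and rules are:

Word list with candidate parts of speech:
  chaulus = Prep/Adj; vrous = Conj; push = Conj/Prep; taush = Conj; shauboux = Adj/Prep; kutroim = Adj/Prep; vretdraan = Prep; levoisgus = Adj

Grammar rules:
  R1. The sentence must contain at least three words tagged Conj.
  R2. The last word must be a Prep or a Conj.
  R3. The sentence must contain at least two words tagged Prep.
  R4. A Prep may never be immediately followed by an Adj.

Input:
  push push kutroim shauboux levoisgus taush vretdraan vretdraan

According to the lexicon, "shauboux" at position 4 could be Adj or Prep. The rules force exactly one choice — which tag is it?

Adj

Candidates per position — 1:push {Conj,Prep}; 2:push {Conj,Prep}; 3:kutroim {Adj,Prep}; 4:shauboux {Adj,Prep}; 5:levoisgus {Adj}; 6:taush {Conj}; 7:vretdraan {Prep}; 8:vretdraan {Prep}.
Position 1: tagging it Prep would leave rule 1 unsatisfiable, so it must be Conj.
Position 2: tagging it Prep would leave rule 1 unsatisfiable, so it must be Conj.
Position 3: tagging it Prep would leave rule 4 unsatisfiable, so it must be Adj.
Position 4: tagging it Prep would leave rule 4 unsatisfiable, so it must be Adj.
The only consistent sequence is: Conj Conj Adj Adj Adj Conj Prep Prep.
Rule-by-rule: rule 1 holds; rule 2 holds; rule 3 holds; rule 4 holds.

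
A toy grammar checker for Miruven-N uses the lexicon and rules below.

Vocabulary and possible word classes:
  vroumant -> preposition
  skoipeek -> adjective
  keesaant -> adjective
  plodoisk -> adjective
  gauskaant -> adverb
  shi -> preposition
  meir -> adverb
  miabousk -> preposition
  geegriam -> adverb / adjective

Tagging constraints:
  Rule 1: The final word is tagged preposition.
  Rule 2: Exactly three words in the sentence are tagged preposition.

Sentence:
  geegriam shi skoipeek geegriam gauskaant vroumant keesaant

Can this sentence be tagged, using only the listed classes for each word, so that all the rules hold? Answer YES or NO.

Candidates per position — 1:geegriam {adverb,adjective}; 2:shi {preposition}; 3:skoipeek {adjective}; 4:geegriam {adverb,adjective}; 5:gauskaant {adverb}; 6:vroumant {preposition}; 7:keesaant {adjective}.
Rule 1 cannot be satisfied by any choice of tags from the lexicon.
So there is no consistent tagging.

NO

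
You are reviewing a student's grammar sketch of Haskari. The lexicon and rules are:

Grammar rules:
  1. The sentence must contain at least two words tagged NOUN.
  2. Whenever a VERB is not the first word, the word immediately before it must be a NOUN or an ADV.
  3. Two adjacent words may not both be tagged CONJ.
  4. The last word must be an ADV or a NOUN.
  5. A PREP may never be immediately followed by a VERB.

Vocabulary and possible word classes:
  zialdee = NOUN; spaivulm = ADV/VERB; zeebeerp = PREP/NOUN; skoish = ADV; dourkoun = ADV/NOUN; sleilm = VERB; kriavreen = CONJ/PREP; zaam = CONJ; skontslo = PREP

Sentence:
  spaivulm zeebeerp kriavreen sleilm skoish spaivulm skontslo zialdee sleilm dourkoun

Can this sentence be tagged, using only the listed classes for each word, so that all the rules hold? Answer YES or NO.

NO

Candidates per position — 1:spaivulm {ADV,VERB}; 2:zeebeerp {PREP,NOUN}; 3:kriavreen {CONJ,PREP}; 4:sleilm {VERB}; 5:skoish {ADV}; 6:spaivulm {ADV,VERB}; 7:skontslo {PREP}; 8:zialdee {NOUN}; 9:sleilm {VERB}; 10:dourkoun {ADV,NOUN}.
Rule 2 cannot be satisfied by any choice of tags from the lexicon.
So there is no consistent tagging.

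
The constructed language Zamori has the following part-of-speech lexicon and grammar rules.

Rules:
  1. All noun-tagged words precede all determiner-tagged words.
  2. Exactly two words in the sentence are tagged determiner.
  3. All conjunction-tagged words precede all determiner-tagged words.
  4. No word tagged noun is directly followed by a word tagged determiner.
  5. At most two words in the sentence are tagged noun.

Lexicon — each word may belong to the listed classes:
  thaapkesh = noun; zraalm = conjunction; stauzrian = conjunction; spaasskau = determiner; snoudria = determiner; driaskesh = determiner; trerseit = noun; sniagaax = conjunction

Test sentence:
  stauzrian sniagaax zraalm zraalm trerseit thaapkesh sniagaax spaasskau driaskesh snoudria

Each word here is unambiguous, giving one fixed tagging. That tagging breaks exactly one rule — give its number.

2

Fixed tagging: conjunction conjunction conjunction conjunction noun noun conjunction determiner determiner determiner.
Applying the rules: R1 ✓, R2 ✗, R3 ✓, R4 ✓, R5 ✓.
Only rule 2 fails.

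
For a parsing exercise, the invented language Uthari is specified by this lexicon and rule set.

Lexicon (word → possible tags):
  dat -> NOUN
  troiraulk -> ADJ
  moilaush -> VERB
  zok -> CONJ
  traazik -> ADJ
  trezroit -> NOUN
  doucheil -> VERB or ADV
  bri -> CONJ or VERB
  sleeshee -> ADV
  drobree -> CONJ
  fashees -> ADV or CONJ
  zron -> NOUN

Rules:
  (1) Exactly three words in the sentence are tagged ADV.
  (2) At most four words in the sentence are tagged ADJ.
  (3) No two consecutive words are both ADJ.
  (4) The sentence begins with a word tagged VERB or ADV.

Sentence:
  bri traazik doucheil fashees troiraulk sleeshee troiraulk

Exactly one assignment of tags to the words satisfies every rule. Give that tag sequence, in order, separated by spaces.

VERB ADJ ADV ADV ADJ ADV ADJ

Candidates per position — 1:bri {CONJ,VERB}; 2:traazik {ADJ}; 3:doucheil {VERB,ADV}; 4:fashees {ADV,CONJ}; 5:troiraulk {ADJ}; 6:sleeshee {ADV}; 7:troiraulk {ADJ}.
Position 1: CONJ is ruled out by rule 4; that leaves VERB.
Position 3: VERB is ruled out by rule 1; that leaves ADV.
Position 4: CONJ is ruled out by rule 1; that leaves ADV.
The unique satisfying tagging is: VERB ADJ ADV ADV ADJ ADV ADJ.
Rule-by-rule: rule 1 satisfied; rule 2 satisfied; rule 3 satisfied; rule 4 satisfied.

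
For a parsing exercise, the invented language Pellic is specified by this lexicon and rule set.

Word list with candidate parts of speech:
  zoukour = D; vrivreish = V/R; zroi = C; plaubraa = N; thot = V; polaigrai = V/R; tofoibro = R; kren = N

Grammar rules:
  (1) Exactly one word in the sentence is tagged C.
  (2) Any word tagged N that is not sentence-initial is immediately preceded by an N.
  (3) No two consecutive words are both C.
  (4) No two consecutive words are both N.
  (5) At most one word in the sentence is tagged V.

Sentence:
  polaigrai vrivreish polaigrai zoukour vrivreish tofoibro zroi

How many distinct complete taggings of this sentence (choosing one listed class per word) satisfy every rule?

Candidates per position — 1:polaigrai {V,R}; 2:vrivreish {V,R}; 3:polaigrai {V,R}; 4:zoukour {D}; 5:vrivreish {V,R}; 6:tofoibro {R}; 7:zroi {C}.
There are 16 candidate sequences in total.
The sequences that satisfy every rule: V R R D R R C; R V R D R R C; R R V D R R C; R R R D V R C; R R R D R R C.
Count = 5.

5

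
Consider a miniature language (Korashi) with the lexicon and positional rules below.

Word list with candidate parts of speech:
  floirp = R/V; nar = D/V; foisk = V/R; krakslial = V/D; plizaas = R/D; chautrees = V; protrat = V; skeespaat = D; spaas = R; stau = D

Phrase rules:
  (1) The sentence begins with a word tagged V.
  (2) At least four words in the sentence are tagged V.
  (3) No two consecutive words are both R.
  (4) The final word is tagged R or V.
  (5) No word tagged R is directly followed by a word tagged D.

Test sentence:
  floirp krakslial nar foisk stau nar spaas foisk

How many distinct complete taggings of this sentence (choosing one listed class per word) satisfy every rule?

Candidates per position — 1:floirp {R,V}; 2:krakslial {V,D}; 3:nar {D,V}; 4:foisk {V,R}; 5:stau {D}; 6:nar {D,V}; 7:spaas {R}; 8:foisk {V,R}.
There are 64 candidate sequences in total.
Checking each against the rules leaves 7 sequences.
Count = 7.

7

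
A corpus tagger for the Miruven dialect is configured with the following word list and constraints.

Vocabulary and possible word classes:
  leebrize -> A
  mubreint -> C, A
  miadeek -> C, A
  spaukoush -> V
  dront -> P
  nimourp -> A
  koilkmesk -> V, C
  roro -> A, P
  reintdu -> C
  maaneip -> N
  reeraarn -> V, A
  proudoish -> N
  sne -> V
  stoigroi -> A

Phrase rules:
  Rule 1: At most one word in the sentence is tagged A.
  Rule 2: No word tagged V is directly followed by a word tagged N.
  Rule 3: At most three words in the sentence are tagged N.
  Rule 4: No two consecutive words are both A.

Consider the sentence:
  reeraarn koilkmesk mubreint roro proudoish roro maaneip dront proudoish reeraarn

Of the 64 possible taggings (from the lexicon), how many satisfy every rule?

12

Candidates per position — 1:reeraarn {V,A}; 2:koilkmesk {V,C}; 3:mubreint {C,A}; 4:roro {A,P}; 5:proudoish {N}; 6:roro {A,P}; 7:maaneip {N}; 8:dront {P}; 9:proudoish {N}; 10:reeraarn {V,A}.
There are 64 candidate sequences in total.
Checking each against the rules leaves 12 sequences.
Count = 12.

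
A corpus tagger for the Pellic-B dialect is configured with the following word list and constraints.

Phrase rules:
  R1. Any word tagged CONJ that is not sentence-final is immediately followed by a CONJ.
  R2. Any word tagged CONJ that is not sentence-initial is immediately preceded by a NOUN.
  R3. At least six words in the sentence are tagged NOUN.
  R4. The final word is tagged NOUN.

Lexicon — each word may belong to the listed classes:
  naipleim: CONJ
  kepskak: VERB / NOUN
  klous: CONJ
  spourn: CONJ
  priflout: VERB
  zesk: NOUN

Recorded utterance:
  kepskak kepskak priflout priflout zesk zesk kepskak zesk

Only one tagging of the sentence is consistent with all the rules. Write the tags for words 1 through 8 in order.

NOUN NOUN VERB VERB NOUN NOUN NOUN NOUN

Candidates per position — 1:kepskak {VERB,NOUN}; 2:kepskak {VERB,NOUN}; 3:priflout {VERB}; 4:priflout {VERB}; 5:zesk {NOUN}; 6:zesk {NOUN}; 7:kepskak {VERB,NOUN}; 8:zesk {NOUN}.
Position 1: tagging it VERB would leave rule 3 unsatisfiable, so it must be NOUN.
Position 2: tagging it VERB would leave rule 3 unsatisfiable, so it must be NOUN.
Position 7: tagging it VERB would leave rule 3 unsatisfiable, so it must be NOUN.
That leaves exactly one tagging: NOUN NOUN VERB VERB NOUN NOUN NOUN NOUN.
Rule-by-rule: rule 1 ✓; rule 2 ✓; rule 3 ✓; rule 4 ✓.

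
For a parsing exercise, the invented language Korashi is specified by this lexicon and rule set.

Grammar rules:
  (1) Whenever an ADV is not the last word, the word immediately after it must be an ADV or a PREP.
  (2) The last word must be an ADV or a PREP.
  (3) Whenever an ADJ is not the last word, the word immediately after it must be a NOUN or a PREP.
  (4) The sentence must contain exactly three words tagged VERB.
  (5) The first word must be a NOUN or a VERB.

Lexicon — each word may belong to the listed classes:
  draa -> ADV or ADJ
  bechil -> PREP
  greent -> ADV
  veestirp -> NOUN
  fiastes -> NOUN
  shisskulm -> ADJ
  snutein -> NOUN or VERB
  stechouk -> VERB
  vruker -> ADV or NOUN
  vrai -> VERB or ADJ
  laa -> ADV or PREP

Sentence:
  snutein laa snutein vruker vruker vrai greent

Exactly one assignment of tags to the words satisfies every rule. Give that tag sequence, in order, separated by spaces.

VERB PREP VERB NOUN NOUN VERB ADV

Candidates per position — 1:snutein {NOUN,VERB}; 2:laa {ADV,PREP}; 3:snutein {NOUN,VERB}; 4:vruker {ADV,NOUN}; 5:vruker {ADV,NOUN}; 6:vrai {VERB,ADJ}; 7:greent {ADV}.
Position 1: NOUN is ruled out by rule 4; that leaves VERB.
Position 2: ADV is ruled out by rule 1; that leaves PREP.
Position 3: NOUN is ruled out by rule 4; that leaves VERB.
Position 4: ADV is ruled out by rule 1; that leaves NOUN.
Position 5: ADV is ruled out by rule 1; that leaves NOUN.
Position 6: ADJ is ruled out by rule 3; that leaves VERB.
The unique satisfying tagging is: VERB PREP VERB NOUN NOUN VERB ADV.
Rule-by-rule: rule 1 satisfied; rule 2 satisfied; rule 3 satisfied; rule 4 satisfied; rule 5 satisfied.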